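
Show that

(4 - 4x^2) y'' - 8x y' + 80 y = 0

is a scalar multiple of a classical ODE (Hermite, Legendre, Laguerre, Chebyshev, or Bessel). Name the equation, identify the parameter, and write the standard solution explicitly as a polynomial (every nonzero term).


All three coefficients share the factor 4; dividing through by 4 gives  (1 - x^2) y'' - 2x y' + 20 y = 0.
This matches the Legendre equation (1 - x^2) y'' - 2x y' + n(n+1) y = 0 (note the -2x y' term) with n(n+1) = 20, so n = 4; the polynomial solution is P_4(x).
With y = sum_k a_k x^k, matching x^k gives (k+2)(k+1) a_{k+2} = [k(k+1) - n(n+1)] a_k = (k - 4)(k + 5) a_k. The right side vanishes at k = 4, so the series with the parity of 4 terminates at degree 4.
Standard normalization (P_n(1) = 1): leading coefficient (2n)!/(2^n (n!)^2) = 40320/(16*576) = 35/8, so a_4 = 35/8. Work downward with a_k = (k+1)(k+2) a_{k+2} / ((k - 4)(k + 5)):
  a_2 = (3)(4)(35/8) / ((2 - 4)(2 + 5)) = (105/2)/(-14) = -15/4
  a_0 = (1)(2)(-15/4) / ((0 - 4)(0 + 5)) = (-15/2)/(-20) = 3/8
Hence P_4(x) = 35 x^4/8 - 15 x^2/4 + 3/8.

P_4(x); series = 35 x^4/8 - 15 x^2/4 + 3/8


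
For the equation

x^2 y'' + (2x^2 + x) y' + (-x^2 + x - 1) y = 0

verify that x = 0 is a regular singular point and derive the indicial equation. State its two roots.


Divide by x^2 to reach normal form y'' + P_1(x) y' + P_2(x) y = 0 with P_1(x) = 2 + 1/x and P_2(x) = -1 + 1/x - 1/x^2.
x = 0 is a singular point because the y'-coefficient 2 + 1/x has a pole at x = 0 and the y-coefficient -1 + 1/x - 1/x^2 has a pole at x = 0.
It is a regular singular point because x P_1(x) = p(x) = 2x + 1 and x^2 P_2(x) = q(x) = -x^2 + x - 1 are polynomials, hence analytic at x = 0.
p(0) = 1,  q(0) = -1.
Indicial equation: r(r-1) + p(0) r + q(0) = 0, i.e. r^2 + (p(0) - 1) r + q(0) = 0, i.e. r^2 - 1 = 0.
Discriminant: (0)^2 - 4(-1) = 4, so r = (0 ± 2)/2.
Solving: r_1 = 1, r_2 = -1.

indicial: r^2 - 1 = 0; roots r_1 = 1, r_2 = -1


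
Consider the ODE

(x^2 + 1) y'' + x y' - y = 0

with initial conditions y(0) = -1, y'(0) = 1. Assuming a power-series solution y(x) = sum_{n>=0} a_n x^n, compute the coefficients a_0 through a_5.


Ansatz: y(x) = sum_{n>=0} a_n x^n, so y'(x) = sum_{n>=1} n a_n x^(n-1) and y''(x) = sum_{n>=2} n(n-1) a_n x^(n-2).
Substitute into P(x) y'' + Q(x) y' + R(x) y = 0 with P(x) = x^2 + 1, Q(x) = x, R(x) = -1, and match powers of x.
Initial conditions: a_0 = -1, a_1 = 1.
Setting the coefficient of each power of x to zero and solving order by order (substituting the coefficients already found):
  x^0: 2 a_2 - a_0 = 0  ->  2 a_2 = a_0 = -1  ->  a_2 = -1/2
  x^1: 6 a_3 = 0  ->  a_3 = 0
  x^2: 12 a_4 + 3 a_2 = 0  ->  12 a_4 = -3 a_2 = 3/2  ->  a_4 = 1/8
  x^3: 20 a_5 + 8 a_3 = 0  ->  20 a_5 = -8 a_3 = 0  ->  a_5 = 0
Truncated series: y(x) = -1 + x - (1/2) x^2 + (1/8) x^4 + O(x^6).

a_0 = -1; a_1 = 1; a_2 = -1/2; a_3 = 0; a_4 = 1/8; a_5 = 0


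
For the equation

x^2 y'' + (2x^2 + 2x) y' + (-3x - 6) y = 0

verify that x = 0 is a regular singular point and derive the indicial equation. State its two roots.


Divide by x^2 to reach normal form y'' + P_1(x) y' + P_2(x) y = 0 with P_1(x) = 2 + 2/x and P_2(x) = -3/x - 6/x^2.
x = 0 is a singular point because the y'-coefficient 2 + 2/x has a pole at x = 0 and the y-coefficient -3/x - 6/x^2 has a pole at x = 0.
It is a regular singular point because x P_1(x) = p(x) = 2x + 2 and x^2 P_2(x) = q(x) = -3x - 6 are polynomials, hence analytic at x = 0.
p(0) = 2,  q(0) = -6.
Indicial equation: r(r-1) + p(0) r + q(0) = 0, i.e. r^2 + (p(0) - 1) r + q(0) = 0, i.e. r^2 + 1 r - 6 = 0.
Discriminant: (1)^2 - 4(-6) = 25, so r = (-1 ± 5)/2.
Solving: r_1 = 2, r_2 = -3.

indicial: r^2 + 1 r - 6 = 0; roots r_1 = 2, r_2 = -3


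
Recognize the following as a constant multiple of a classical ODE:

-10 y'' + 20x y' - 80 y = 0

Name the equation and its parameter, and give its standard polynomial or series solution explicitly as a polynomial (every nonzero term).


All three coefficients share the factor -10; dividing through by -10 gives  y'' - 2x y' + 8 y = 0.
This matches the Hermite equation y'' - 2x y' + 2n y = 0 with 2n = 8, so n = 4; the polynomial solution is H_4(x).
With y = sum_k a_k x^k, matching x^k gives (k+2)(k+1) a_{k+2} = 2(k - n) a_k = 2(k - 4) a_k. The right side vanishes at k = 4, so the series with the parity of 4 terminates at degree 4.
Standard normalization: leading coefficient of H_n is 2^n, so a_4 = 2^4 = 16. Work downward with a_k = (k+1)(k+2) a_{k+2} / (2(k - n)):
  a_2 = (3)(4)(16) / (2(2 - 4)) = 192/(-4) = -48
  a_0 = (1)(2)(-48) / (2(0 - 4)) = -96/(-8) = 12
Hence H_4(x) = 16 x^4 - 48 x^2 + 12.

H_4(x); series = 16 x^4 - 48 x^2 + 12


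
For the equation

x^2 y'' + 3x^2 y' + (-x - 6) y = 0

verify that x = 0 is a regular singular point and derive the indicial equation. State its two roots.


Divide by x^2 to reach normal form y'' + P_1(x) y' + P_2(x) y = 0 with P_1(x) = 3 and P_2(x) = -1/x - 6/x^2.
x = 0 is a singular point because the y-coefficient -1/x - 6/x^2 has a pole at x = 0.
It is a regular singular point because x P_1(x) = p(x) = 3x and x^2 P_2(x) = q(x) = -x - 6 are polynomials, hence analytic at x = 0.
p(0) = 0,  q(0) = -6.
Indicial equation: r(r-1) + p(0) r + q(0) = 0, i.e. r^2 + (p(0) - 1) r + q(0) = 0, i.e. r^2 - 1 r - 6 = 0.
Discriminant: (-1)^2 - 4(-6) = 25, so r = (1 ± 5)/2.
Solving: r_1 = 3, r_2 = -2.

indicial: r^2 - 1 r - 6 = 0; roots r_1 = 3, r_2 = -2


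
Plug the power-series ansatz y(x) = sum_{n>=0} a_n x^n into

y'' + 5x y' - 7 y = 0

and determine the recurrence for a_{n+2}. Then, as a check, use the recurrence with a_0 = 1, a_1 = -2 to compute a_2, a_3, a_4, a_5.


Substitute y = sum_n a_n x^n.
y''(x) has coefficient (n+2)(n+1) a_{n+2} at x^n;
5 x y'(x) has coefficient 5 n a_n at x^n (shift);
-7 y(x) has coefficient -7 a_n at x^n.
Matching x^n: (n+2)(n+1) a_{n+2} + (5n - 7) a_n = 0.
Thus a_{n+2} = (-5n + 7) / ((n+1)(n+2)) * a_n.

Check with a_0 = 1, a_1 = -2 (apply the recurrence for n = 0, 1, 2, 3): a_0 = 1, a_1 = -2, a_2 = 7/2, a_3 = -2/3, a_4 = -7/8, a_5 = 4/15.

a_(n+2) = (-5n + 7) / ((n+1)(n+2)) * a_n; check: a_0 = 1, a_1 = -2, a_2 = 7/2, a_3 = -2/3, a_4 = -7/8, a_5 = 4/15


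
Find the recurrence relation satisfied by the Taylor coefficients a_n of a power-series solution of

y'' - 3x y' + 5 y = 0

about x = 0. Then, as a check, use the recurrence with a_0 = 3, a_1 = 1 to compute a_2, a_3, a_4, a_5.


Substitute y = sum_n a_n x^n.
y''(x) has coefficient (n+2)(n+1) a_{n+2} at x^n;
-3 x y'(x) has coefficient -3 n a_n at x^n (shift);
5 y(x) has coefficient 5 a_n at x^n.
Matching x^n: (n+2)(n+1) a_{n+2} + (-3n + 5) a_n = 0.
Thus a_{n+2} = (3n - 5) / ((n+1)(n+2)) * a_n.

Check with a_0 = 3, a_1 = 1 (apply the recurrence for n = 0, 1, 2, 3): a_0 = 3, a_1 = 1, a_2 = -15/2, a_3 = -1/3, a_4 = -5/8, a_5 = -1/15.

a_(n+2) = (3n - 5) / ((n+1)(n+2)) * a_n; check: a_0 = 3, a_1 = 1, a_2 = -15/2, a_3 = -1/3, a_4 = -5/8, a_5 = -1/15


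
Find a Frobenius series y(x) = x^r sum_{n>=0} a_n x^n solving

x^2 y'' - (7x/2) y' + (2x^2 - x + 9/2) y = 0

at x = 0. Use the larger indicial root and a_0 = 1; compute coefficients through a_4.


Write in Frobenius form y'' + (p(x)/x) y' + (q(x)/x^2) y = 0:
  p(x) = -7/2,  q(x) = 2x^2 - x + 9/2.
Indicial equation: r(r-1) + (-7/2) r + (9/2) = 0 -> roots r_1 = 3, r_2 = 3/2.
Take r = r_1 = 3. Let y(x) = x^r sum_{n>=0} a_n x^n with a_0 = 1.
Substitute y = x^r sum a_n x^n and match x^{r+n}. The recurrence is
  D(n) a_n - 1 a_{n-1} + 2 a_{n-2} = 0,  where D(n) = (r+n)(r+n-1) + (-7/2)(r+n) + (9/2).
  a_n = [1 a_{n-1} - 2 a_{n-2}] / D(n).
Since the indicial polynomial factors as (r - r_1)(r - r_2), D(n) = (r_1 + n - r_1)(r_1 + n - r_2) = n(n + 3/2).
Evaluating step by step (a_0 = 1):
  n = 1: D(1) = 1(1 + 3/2) = 5/2; numerator = 1(1) = 1; a_1 = (1)/(5/2) = 2/5
  n = 2: D(2) = 2(2 + 3/2) = 7; numerator = 1(2/5) - 2(1) = -8/5; a_2 = (-8/5)/(7) = -8/35
  n = 3: D(3) = 3(3 + 3/2) = 27/2; numerator = 1(-8/35) - 2(2/5) = -36/35; a_3 = (-36/35)/(27/2) = -8/105
  n = 4: D(4) = 4(4 + 3/2) = 22; numerator = 1(-8/105) - 2(-8/35) = 8/21; a_4 = (8/21)/(22) = 4/231

r = 3; a_0 = 1; a_1 = 2/5; a_2 = -8/35; a_3 = -8/105; a_4 = 4/231


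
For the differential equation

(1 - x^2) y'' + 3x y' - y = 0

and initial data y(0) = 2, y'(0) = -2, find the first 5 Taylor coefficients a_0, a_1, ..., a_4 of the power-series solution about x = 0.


Ansatz: y(x) = sum_{n>=0} a_n x^n, so y'(x) = sum_{n>=1} n a_n x^(n-1) and y''(x) = sum_{n>=2} n(n-1) a_n x^(n-2).
Substitute into P(x) y'' + Q(x) y' + R(x) y = 0 with P(x) = 1 - x^2, Q(x) = 3x, R(x) = -1, and match powers of x.
Initial conditions: a_0 = 2, a_1 = -2.
Setting the coefficient of each power of x to zero and solving order by order (substituting the coefficients already found):
  x^0: 2 a_2 - a_0 = 0  ->  2 a_2 = a_0 = 2  ->  a_2 = 1
  x^1: 6 a_3 + 2 a_1 = 0  ->  6 a_3 = -2 a_1 = 4  ->  a_3 = 2/3
  x^2: 12 a_4 + 3 a_2 = 0  ->  12 a_4 = -3 a_2 = -3  ->  a_4 = -1/4
Truncated series: y(x) = 2 - 2 x + x^2 + (2/3) x^3 - (1/4) x^4 + O(x^5).

a_0 = 2; a_1 = -2; a_2 = 1; a_3 = 2/3; a_4 = -1/4


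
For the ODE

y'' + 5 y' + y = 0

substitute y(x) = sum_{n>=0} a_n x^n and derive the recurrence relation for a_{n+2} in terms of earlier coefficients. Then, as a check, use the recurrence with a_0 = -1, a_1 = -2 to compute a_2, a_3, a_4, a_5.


Substitute y = sum_n a_n x^n.
y''(x) has coefficient (n+2)(n+1) a_{n+2} at x^n;
5 y'(x) has coefficient 5 (n+1) a_{n+1} at x^n;
y(x) has coefficient 1 a_n at x^n.
Matching x^n: (n+2)(n+1) a_{n+2} + 5 (n+1) a_{n+1} + 1 a_n = 0.
Thus a_{n+2} = [-5 (n+1) a_{n+1} - 1 a_n] / ((n+1)(n+2)).

Check with a_0 = -1, a_1 = -2 (apply the recurrence for n = 0, 1, 2, 3): a_0 = -1, a_1 = -2, a_2 = 11/2, a_3 = -53/6, a_4 = 127/12, a_5 = -1217/120.

a_(n+2) = [-5 (n+1) a_(n+1) - 1 a_n] / ((n+1)(n+2)); check: a_0 = -1, a_1 = -2, a_2 = 11/2, a_3 = -53/6, a_4 = 127/12, a_5 = -1217/120


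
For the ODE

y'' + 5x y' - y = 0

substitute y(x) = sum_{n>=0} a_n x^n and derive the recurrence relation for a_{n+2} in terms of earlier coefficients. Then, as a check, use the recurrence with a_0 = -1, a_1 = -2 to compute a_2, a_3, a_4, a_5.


Substitute y = sum_n a_n x^n.
y''(x) has coefficient (n+2)(n+1) a_{n+2} at x^n;
5 x y'(x) has coefficient 5 n a_n at x^n (shift);
-y(x) has coefficient -1 a_n at x^n.
Matching x^n: (n+2)(n+1) a_{n+2} + (5n - 1) a_n = 0.
Thus a_{n+2} = (-5n + 1) / ((n+1)(n+2)) * a_n.

Check with a_0 = -1, a_1 = -2 (apply the recurrence for n = 0, 1, 2, 3): a_0 = -1, a_1 = -2, a_2 = -1/2, a_3 = 4/3, a_4 = 3/8, a_5 = -14/15.

a_(n+2) = (-5n + 1) / ((n+1)(n+2)) * a_n; check: a_0 = -1, a_1 = -2, a_2 = -1/2, a_3 = 4/3, a_4 = 3/8, a_5 = -14/15


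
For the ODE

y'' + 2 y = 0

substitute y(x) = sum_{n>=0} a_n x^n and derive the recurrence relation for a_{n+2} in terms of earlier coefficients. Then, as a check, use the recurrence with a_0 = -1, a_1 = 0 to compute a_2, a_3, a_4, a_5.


Substitute y = sum_n a_n x^n into y'' + (const) y = 0.
y''(x) = sum_{n>=0} (n+2)(n+1) a_{n+2} x^n.
The ODE becomes sum_n [(n+2)(n+1) a_{n+2} + 2 a_n] x^n = 0.
Setting each coefficient to zero gives the recurrence:
  (n+2)(n+1) a_{n+2} + 2 a_n = 0,
  a_{n+2} = -2 / ((n+1)(n+2)) a_n.

Check with a_0 = -1, a_1 = 0 (apply the recurrence for n = 0, 1, 2, 3): a_0 = -1, a_1 = 0, a_2 = 1, a_3 = 0, a_4 = -1/6, a_5 = 0.

a_{n+2} = -2/((n+1)(n+2)) * a_n; check: a_0 = -1, a_1 = 0, a_2 = 1, a_3 = 0, a_4 = -1/6, a_5 = 0


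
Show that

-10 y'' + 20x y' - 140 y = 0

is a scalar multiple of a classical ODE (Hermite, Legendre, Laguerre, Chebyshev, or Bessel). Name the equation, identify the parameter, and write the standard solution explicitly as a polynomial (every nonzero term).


All three coefficients share the factor -10; dividing through by -10 gives  y'' - 2x y' + 14 y = 0.
This matches the Hermite equation y'' - 2x y' + 2n y = 0 with 2n = 14, so n = 7; the polynomial solution is H_7(x).
With y = sum_k a_k x^k, matching x^k gives (k+2)(k+1) a_{k+2} = 2(k - n) a_k = 2(k - 7) a_k. The right side vanishes at k = 7, so the series with the parity of 7 terminates at degree 7.
Standard normalization: leading coefficient of H_n is 2^n, so a_7 = 2^7 = 128. Work downward with a_k = (k+1)(k+2) a_{k+2} / (2(k - n)):
  a_5 = (6)(7)(128) / (2(5 - 7)) = 5376/(-4) = -1344
  a_3 = (4)(5)(-1344) / (2(3 - 7)) = -26880/(-8) = 3360
  a_1 = (2)(3)(3360) / (2(1 - 7)) = 20160/(-12) = -1680
Hence H_7(x) = 128 x^7 - 1344 x^5 + 3360 x^3 - 1680 x.

H_7(x); series = 128 x^7 - 1344 x^5 + 3360 x^3 - 1680 x


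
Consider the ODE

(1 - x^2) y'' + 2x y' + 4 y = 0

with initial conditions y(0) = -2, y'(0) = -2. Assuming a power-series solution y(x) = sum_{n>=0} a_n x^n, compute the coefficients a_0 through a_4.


Ansatz: y(x) = sum_{n>=0} a_n x^n, so y'(x) = sum_{n>=1} n a_n x^(n-1) and y''(x) = sum_{n>=2} n(n-1) a_n x^(n-2).
Substitute into P(x) y'' + Q(x) y' + R(x) y = 0 with P(x) = 1 - x^2, Q(x) = 2x, R(x) = 4, and match powers of x.
Initial conditions: a_0 = -2, a_1 = -2.
Setting the coefficient of each power of x to zero and solving order by order (substituting the coefficients already found):
  x^0: 2 a_2 + 4 a_0 = 0  ->  2 a_2 = -4 a_0 = 8  ->  a_2 = 4
  x^1: 6 a_3 + 6 a_1 = 0  ->  6 a_3 = -6 a_1 = 12  ->  a_3 = 2
  x^2: 12 a_4 + 6 a_2 = 0  ->  12 a_4 = -6 a_2 = -24  ->  a_4 = -2
Truncated series: y(x) = -2 - 2 x + 4 x^2 + 2 x^3 - 2 x^4 + O(x^5).

a_0 = -2; a_1 = -2; a_2 = 4; a_3 = 2; a_4 = -2


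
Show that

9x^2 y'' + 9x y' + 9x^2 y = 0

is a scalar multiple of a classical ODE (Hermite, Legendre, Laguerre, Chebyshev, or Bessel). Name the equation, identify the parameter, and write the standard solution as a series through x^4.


All three coefficients share the factor 9; dividing through by 9 gives  x^2 y'' + x y' + x^2 y = 0.
This matches the Bessel equation x^2 y'' + x y' + (x^2 - nu^2) y = 0 with nu^2 = 0, so nu = 0; the solution bounded at x = 0 is J_0(x).
Frobenius at x = 0: indicial roots ±nu; for r = nu the recurrence k(k + 2nu) c_k = -c_{k-2} gives the standard series J_nu(x) = sum_{k>=0} (-1)^k / (k! (k+nu)!) (x/2)^(2k+nu). Evaluate the first 3 terms:
  k = 0: (-1)^0 / (0! * 0! * 2^0) x^0 = 1/(1*1*1) x^0 = (1) x^0
  k = 1: (-1)^1 / (1! * 1! * 2^2) x^2 = -1/(1*1*4) x^2 = (-1/4) x^2
  k = 2: (-1)^2 / (2! * 2! * 2^4) x^4 = 1/(2*2*16) x^4 = (1/64) x^4
Hence J_0(x) = x^4/64 - x^2/4 + 1 + ....

J_0(x); series = x^4/64 - x^2/4 + 1


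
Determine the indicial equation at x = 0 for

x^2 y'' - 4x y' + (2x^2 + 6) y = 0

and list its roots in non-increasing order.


Divide by x^2 to reach normal form y'' + P_1(x) y' + P_2(x) y = 0 with P_1(x) = -4/x and P_2(x) = 2 + 6/x^2.
x = 0 is a singular point because the y'-coefficient -4/x has a pole at x = 0 and the y-coefficient 2 + 6/x^2 has a pole at x = 0.
It is a regular singular point because x P_1(x) = p(x) = -4 and x^2 P_2(x) = q(x) = 2x^2 + 6 are polynomials, hence analytic at x = 0.
p(0) = -4,  q(0) = 6.
Indicial equation: r(r-1) + p(0) r + q(0) = 0, i.e. r^2 + (p(0) - 1) r + q(0) = 0, i.e. r^2 - 5 r + 6 = 0.
Discriminant: (-5)^2 - 4(6) = 1, so r = (5 ± 1)/2.
Solving: r_1 = 3, r_2 = 2.

indicial: r^2 - 5 r + 6 = 0; roots r_1 = 3, r_2 = 2


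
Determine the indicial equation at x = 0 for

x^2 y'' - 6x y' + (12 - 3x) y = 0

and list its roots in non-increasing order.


Divide by x^2 to reach normal form y'' + P_1(x) y' + P_2(x) y = 0 with P_1(x) = -6/x and P_2(x) = -3/x + 12/x^2.
x = 0 is a singular point because the y'-coefficient -6/x has a pole at x = 0 and the y-coefficient -3/x + 12/x^2 has a pole at x = 0.
It is a regular singular point because x P_1(x) = p(x) = -6 and x^2 P_2(x) = q(x) = 12 - 3x are polynomials, hence analytic at x = 0.
p(0) = -6,  q(0) = 12.
Indicial equation: r(r-1) + p(0) r + q(0) = 0, i.e. r^2 + (p(0) - 1) r + q(0) = 0, i.e. r^2 - 7 r + 12 = 0.
Discriminant: (-7)^2 - 4(12) = 1, so r = (7 ± 1)/2.
Solving: r_1 = 4, r_2 = 3.

indicial: r^2 - 7 r + 12 = 0; roots r_1 = 4, r_2 = 3


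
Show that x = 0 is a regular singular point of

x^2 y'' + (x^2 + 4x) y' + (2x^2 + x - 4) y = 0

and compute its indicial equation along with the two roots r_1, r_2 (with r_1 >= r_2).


Divide by x^2 to reach normal form y'' + P_1(x) y' + P_2(x) y = 0 with P_1(x) = 1 + 4/x and P_2(x) = 2 + 1/x - 4/x^2.
x = 0 is a singular point because the y'-coefficient 1 + 4/x has a pole at x = 0 and the y-coefficient 2 + 1/x - 4/x^2 has a pole at x = 0.
It is a regular singular point because x P_1(x) = p(x) = x + 4 and x^2 P_2(x) = q(x) = 2x^2 + x - 4 are polynomials, hence analytic at x = 0.
p(0) = 4,  q(0) = -4.
Indicial equation: r(r-1) + p(0) r + q(0) = 0, i.e. r^2 + (p(0) - 1) r + q(0) = 0, i.e. r^2 + 3 r - 4 = 0.
Discriminant: (3)^2 - 4(-4) = 25, so r = (-3 ± 5)/2.
Solving: r_1 = 1, r_2 = -4.

indicial: r^2 + 3 r - 4 = 0; roots r_1 = 1, r_2 = -4


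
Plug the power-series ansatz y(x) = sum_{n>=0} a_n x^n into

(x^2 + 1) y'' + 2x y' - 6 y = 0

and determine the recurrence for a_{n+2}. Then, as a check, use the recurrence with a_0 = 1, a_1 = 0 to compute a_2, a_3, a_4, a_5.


Substitute y = sum_n a_n x^n.
(1 + 1 x^2) y'' contributes (n+2)(n+1) a_{n+2} + n(n-1) a_n at x^n.
2 x y'(x) contributes 2 n a_n at x^n.
-6 y(x) contributes -6 a_n at x^n.
Matching x^n: (n+2)(n+1) a_{n+2} + (n(n-1) + 2 n - 6) a_n = 0.
Thus a_{n+2} = (-n(n-1) - 2 n + 6) / ((n+1)(n+2)) * a_n.

Check with a_0 = 1, a_1 = 0 (apply the recurrence for n = 0, 1, 2, 3): a_0 = 1, a_1 = 0, a_2 = 3, a_3 = 0, a_4 = 0, a_5 = 0.

a_(n+2) = (-n(n-1) - 2 n + 6) / ((n+1)(n+2)) * a_n; check: a_0 = 1, a_1 = 0, a_2 = 3, a_3 = 0, a_4 = 0, a_5 = 0


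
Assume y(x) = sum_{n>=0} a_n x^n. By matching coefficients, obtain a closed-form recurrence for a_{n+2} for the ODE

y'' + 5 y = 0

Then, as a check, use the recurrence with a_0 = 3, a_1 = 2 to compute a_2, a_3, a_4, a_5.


Substitute y = sum_n a_n x^n into y'' + (const) y = 0.
y''(x) = sum_{n>=0} (n+2)(n+1) a_{n+2} x^n.
The ODE becomes sum_n [(n+2)(n+1) a_{n+2} + 5 a_n] x^n = 0.
Setting each coefficient to zero gives the recurrence:
  (n+2)(n+1) a_{n+2} + 5 a_n = 0,
  a_{n+2} = -5 / ((n+1)(n+2)) a_n.

Check with a_0 = 3, a_1 = 2 (apply the recurrence for n = 0, 1, 2, 3): a_0 = 3, a_1 = 2, a_2 = -15/2, a_3 = -5/3, a_4 = 25/8, a_5 = 5/12.

a_{n+2} = -5/((n+1)(n+2)) * a_n; check: a_0 = 3, a_1 = 2, a_2 = -15/2, a_3 = -5/3, a_4 = 25/8, a_5 = 5/12


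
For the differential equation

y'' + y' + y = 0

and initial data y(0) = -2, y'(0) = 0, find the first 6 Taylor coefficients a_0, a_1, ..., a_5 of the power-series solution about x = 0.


Ansatz: y(x) = sum_{n>=0} a_n x^n, so y'(x) = sum_{n>=1} n a_n x^(n-1) and y''(x) = sum_{n>=2} n(n-1) a_n x^(n-2).
Substitute into P(x) y'' + Q(x) y' + R(x) y = 0 with P(x) = 1, Q(x) = 1, R(x) = 1, and match powers of x.
Initial conditions: a_0 = -2, a_1 = 0.
Setting the coefficient of each power of x to zero and solving order by order (substituting the coefficients already found):
  x^0: 2 a_2 + a_1 + a_0 = 0  ->  2 a_2 = -a_1 - a_0 = 2  ->  a_2 = 1
  x^1: 6 a_3 + 2 a_2 + a_1 = 0  ->  6 a_3 = -2 a_2 - a_1 = -2  ->  a_3 = -1/3
  x^2: 12 a_4 + 3 a_3 + a_2 = 0  ->  12 a_4 = -3 a_3 - a_2 = 0  ->  a_4 = 0
  x^3: 20 a_5 + 4 a_4 + a_3 = 0  ->  20 a_5 = -4 a_4 - a_3 = 1/3  ->  a_5 = 1/60
Truncated series: y(x) = -2 + x^2 - (1/3) x^3 + (1/60) x^5 + O(x^6).

a_0 = -2; a_1 = 0; a_2 = 1; a_3 = -1/3; a_4 = 0; a_5 = 1/60


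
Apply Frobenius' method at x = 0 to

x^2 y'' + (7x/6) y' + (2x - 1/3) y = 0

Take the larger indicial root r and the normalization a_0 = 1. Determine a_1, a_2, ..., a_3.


Write in Frobenius form y'' + (p(x)/x) y' + (q(x)/x^2) y = 0:
  p(x) = 7/6,  q(x) = 2x - 1/3.
Indicial equation: r(r-1) + (7/6) r + (-1/3) = 0 -> roots r_1 = 1/2, r_2 = -2/3.
Take r = r_1 = 1/2. Let y(x) = x^r sum_{n>=0} a_n x^n with a_0 = 1.
Substitute y = x^r sum a_n x^n and match x^{r+n}. The recurrence is
  D(n) a_n + 2 a_{n-1} = 0,  where D(n) = (r+n)(r+n-1) + (7/6)(r+n) + (-1/3).
  a_n = -2 / D(n) * a_{n-1}.
Since the indicial polynomial factors as (r - r_1)(r - r_2), D(n) = (r_1 + n - r_1)(r_1 + n - r_2) = n(n + 7/6).
Evaluating step by step (a_0 = 1):
  n = 1: D(1) = 1(1 + 7/6) = 13/6; numerator = -2(1) = -2; a_1 = (-2)/(13/6) = -12/13
  n = 2: D(2) = 2(2 + 7/6) = 19/3; numerator = -2(-12/13) = 24/13; a_2 = (24/13)/(19/3) = 72/247
  n = 3: D(3) = 3(3 + 7/6) = 25/2; numerator = -2(72/247) = -144/247; a_3 = (-144/247)/(25/2) = -288/6175

r = 1/2; a_0 = 1; a_1 = -12/13; a_2 = 72/247; a_3 = -288/6175


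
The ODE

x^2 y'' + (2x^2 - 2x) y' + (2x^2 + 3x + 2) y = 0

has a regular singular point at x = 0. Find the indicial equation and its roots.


Divide by x^2 to reach normal form y'' + P_1(x) y' + P_2(x) y = 0 with P_1(x) = 2 - 2/x and P_2(x) = 2 + 3/x + 2/x^2.
x = 0 is a singular point because the y'-coefficient 2 - 2/x has a pole at x = 0 and the y-coefficient 2 + 3/x + 2/x^2 has a pole at x = 0.
It is a regular singular point because x P_1(x) = p(x) = 2x - 2 and x^2 P_2(x) = q(x) = 2x^2 + 3x + 2 are polynomials, hence analytic at x = 0.
p(0) = -2,  q(0) = 2.
Indicial equation: r(r-1) + p(0) r + q(0) = 0, i.e. r^2 + (p(0) - 1) r + q(0) = 0, i.e. r^2 - 3 r + 2 = 0.
Discriminant: (-3)^2 - 4(2) = 1, so r = (3 ± 1)/2.
Solving: r_1 = 2, r_2 = 1.

indicial: r^2 - 3 r + 2 = 0; roots r_1 = 2, r_2 = 1


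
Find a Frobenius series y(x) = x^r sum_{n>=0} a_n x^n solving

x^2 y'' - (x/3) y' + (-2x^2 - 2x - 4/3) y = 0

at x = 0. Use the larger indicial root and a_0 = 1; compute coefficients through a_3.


Write in Frobenius form y'' + (p(x)/x) y' + (q(x)/x^2) y = 0:
  p(x) = -1/3,  q(x) = -2x^2 - 2x - 4/3.
Indicial equation: r(r-1) + (-1/3) r + (-4/3) = 0 -> roots r_1 = 2, r_2 = -2/3.
Take r = r_1 = 2. Let y(x) = x^r sum_{n>=0} a_n x^n with a_0 = 1.
Substitute y = x^r sum a_n x^n and match x^{r+n}. The recurrence is
  D(n) a_n - 2 a_{n-1} - 2 a_{n-2} = 0,  where D(n) = (r+n)(r+n-1) + (-1/3)(r+n) + (-4/3).
  a_n = [2 a_{n-1} + 2 a_{n-2}] / D(n).
Since the indicial polynomial factors as (r - r_1)(r - r_2), D(n) = (r_1 + n - r_1)(r_1 + n - r_2) = n(n + 8/3).
Evaluating step by step (a_0 = 1):
  n = 1: D(1) = 1(1 + 8/3) = 11/3; numerator = 2(1) = 2; a_1 = (2)/(11/3) = 6/11
  n = 2: D(2) = 2(2 + 8/3) = 28/3; numerator = 2(6/11) + 2(1) = 34/11; a_2 = (34/11)/(28/3) = 51/154
  n = 3: D(3) = 3(3 + 8/3) = 17; numerator = 2(51/154) + 2(6/11) = 135/77; a_3 = (135/77)/(17) = 135/1309

r = 2; a_0 = 1; a_1 = 6/11; a_2 = 51/154; a_3 = 135/1309


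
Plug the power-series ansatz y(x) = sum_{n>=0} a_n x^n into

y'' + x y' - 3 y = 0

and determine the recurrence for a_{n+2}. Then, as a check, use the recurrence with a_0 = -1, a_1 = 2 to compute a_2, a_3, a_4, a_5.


Substitute y = sum_n a_n x^n.
y''(x) has coefficient (n+2)(n+1) a_{n+2} at x^n;
x y'(x) has coefficient n a_n at x^n (shift);
-3 y(x) has coefficient -3 a_n at x^n.
Matching x^n: (n+2)(n+1) a_{n+2} + (n - 3) a_n = 0.
Thus a_{n+2} = (-n + 3) / ((n+1)(n+2)) * a_n.

Check with a_0 = -1, a_1 = 2 (apply the recurrence for n = 0, 1, 2, 3): a_0 = -1, a_1 = 2, a_2 = -3/2, a_3 = 2/3, a_4 = -1/8, a_5 = 0.

a_(n+2) = (-n + 3) / ((n+1)(n+2)) * a_n; check: a_0 = -1, a_1 = 2, a_2 = -3/2, a_3 = 2/3, a_4 = -1/8, a_5 = 0


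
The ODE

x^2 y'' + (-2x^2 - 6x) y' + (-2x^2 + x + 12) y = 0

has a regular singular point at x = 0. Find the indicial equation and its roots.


Divide by x^2 to reach normal form y'' + P_1(x) y' + P_2(x) y = 0 with P_1(x) = -2 - 6/x and P_2(x) = -2 + 1/x + 12/x^2.
x = 0 is a singular point because the y'-coefficient -2 - 6/x has a pole at x = 0 and the y-coefficient -2 + 1/x + 12/x^2 has a pole at x = 0.
It is a regular singular point because x P_1(x) = p(x) = -2x - 6 and x^2 P_2(x) = q(x) = -2x^2 + x + 12 are polynomials, hence analytic at x = 0.
p(0) = -6,  q(0) = 12.
Indicial equation: r(r-1) + p(0) r + q(0) = 0, i.e. r^2 + (p(0) - 1) r + q(0) = 0, i.e. r^2 - 7 r + 12 = 0.
Discriminant: (-7)^2 - 4(12) = 1, so r = (7 ± 1)/2.
Solving: r_1 = 4, r_2 = 3.

indicial: r^2 - 7 r + 12 = 0; roots r_1 = 4, r_2 = 3


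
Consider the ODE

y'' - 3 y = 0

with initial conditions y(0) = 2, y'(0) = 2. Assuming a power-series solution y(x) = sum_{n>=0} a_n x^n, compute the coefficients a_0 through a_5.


Ansatz: y(x) = sum_{n>=0} a_n x^n, so y'(x) = sum_{n>=1} n a_n x^(n-1) and y''(x) = sum_{n>=2} n(n-1) a_n x^(n-2).
Substitute into P(x) y'' + Q(x) y' + R(x) y = 0 with P(x) = 1, Q(x) = 0, R(x) = -3, and match powers of x.
Initial conditions: a_0 = 2, a_1 = 2.
Setting the coefficient of each power of x to zero and solving order by order (substituting the coefficients already found):
  x^0: 2 a_2 - 3 a_0 = 0  ->  2 a_2 = 3 a_0 = 6  ->  a_2 = 3
  x^1: 6 a_3 - 3 a_1 = 0  ->  6 a_3 = 3 a_1 = 6  ->  a_3 = 1
  x^2: 12 a_4 - 3 a_2 = 0  ->  12 a_4 = 3 a_2 = 9  ->  a_4 = 3/4
  x^3: 20 a_5 - 3 a_3 = 0  ->  20 a_5 = 3 a_3 = 3  ->  a_5 = 3/20
Truncated series: y(x) = 2 + 2 x + 3 x^2 + x^3 + (3/4) x^4 + (3/20) x^5 + O(x^6).

a_0 = 2; a_1 = 2; a_2 = 3; a_3 = 1; a_4 = 3/4; a_5 = 3/20


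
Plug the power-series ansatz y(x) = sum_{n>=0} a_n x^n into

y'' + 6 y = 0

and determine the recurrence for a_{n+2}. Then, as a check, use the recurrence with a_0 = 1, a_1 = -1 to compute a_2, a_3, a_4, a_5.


Substitute y = sum_n a_n x^n into y'' + (const) y = 0.
y''(x) = sum_{n>=0} (n+2)(n+1) a_{n+2} x^n.
The ODE becomes sum_n [(n+2)(n+1) a_{n+2} + 6 a_n] x^n = 0.
Setting each coefficient to zero gives the recurrence:
  (n+2)(n+1) a_{n+2} + 6 a_n = 0,
  a_{n+2} = -6 / ((n+1)(n+2)) a_n.

Check with a_0 = 1, a_1 = -1 (apply the recurrence for n = 0, 1, 2, 3): a_0 = 1, a_1 = -1, a_2 = -3, a_3 = 1, a_4 = 3/2, a_5 = -3/10.

a_{n+2} = -6/((n+1)(n+2)) * a_n; check: a_0 = 1, a_1 = -1, a_2 = -3, a_3 = 1, a_4 = 3/2, a_5 = -3/10


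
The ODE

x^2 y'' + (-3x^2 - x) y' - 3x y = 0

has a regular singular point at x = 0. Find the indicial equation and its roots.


Divide by x^2 to reach normal form y'' + P_1(x) y' + P_2(x) y = 0 with P_1(x) = -3 - 1/x and P_2(x) = -3/x.
x = 0 is a singular point because the y'-coefficient -3 - 1/x has a pole at x = 0 and the y-coefficient -3/x has a pole at x = 0.
It is a regular singular point because x P_1(x) = p(x) = -3x - 1 and x^2 P_2(x) = q(x) = -3x are polynomials, hence analytic at x = 0.
p(0) = -1,  q(0) = 0.
Indicial equation: r(r-1) + p(0) r + q(0) = 0, i.e. r^2 + (p(0) - 1) r + q(0) = 0, i.e. r^2 - 2 r = 0.
Discriminant: (-2)^2 - 4(0) = 4, so r = (2 ± 2)/2.
Solving: r_1 = 2, r_2 = 0.

indicial: r^2 - 2 r = 0; roots r_1 = 2, r_2 = 0


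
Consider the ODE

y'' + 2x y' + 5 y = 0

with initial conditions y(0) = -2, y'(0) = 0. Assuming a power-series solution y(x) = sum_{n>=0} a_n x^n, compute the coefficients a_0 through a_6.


Ansatz: y(x) = sum_{n>=0} a_n x^n, so y'(x) = sum_{n>=1} n a_n x^(n-1) and y''(x) = sum_{n>=2} n(n-1) a_n x^(n-2).
Substitute into P(x) y'' + Q(x) y' + R(x) y = 0 with P(x) = 1, Q(x) = 2x, R(x) = 5, and match powers of x.
Initial conditions: a_0 = -2, a_1 = 0.
Setting the coefficient of each power of x to zero and solving order by order (substituting the coefficients already found):
  x^0: 2 a_2 + 5 a_0 = 0  ->  2 a_2 = -5 a_0 = 10  ->  a_2 = 5
  x^1: 6 a_3 + 7 a_1 = 0  ->  6 a_3 = -7 a_1 = 0  ->  a_3 = 0
  x^2: 12 a_4 + 9 a_2 = 0  ->  12 a_4 = -9 a_2 = -45  ->  a_4 = -15/4
  x^3: 20 a_5 + 11 a_3 = 0  ->  20 a_5 = -11 a_3 = 0  ->  a_5 = 0
  x^4: 30 a_6 + 13 a_4 = 0  ->  30 a_6 = -13 a_4 = 195/4  ->  a_6 = 13/8
Truncated series: y(x) = -2 + 5 x^2 - (15/4) x^4 + (13/8) x^6 + O(x^7).

a_0 = -2; a_1 = 0; a_2 = 5; a_3 = 0; a_4 = -15/4; a_5 = 0; a_6 = 13/8


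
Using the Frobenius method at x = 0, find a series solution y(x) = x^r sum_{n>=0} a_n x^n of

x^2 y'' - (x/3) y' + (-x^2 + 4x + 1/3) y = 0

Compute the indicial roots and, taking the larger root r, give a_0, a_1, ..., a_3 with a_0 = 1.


Write in Frobenius form y'' + (p(x)/x) y' + (q(x)/x^2) y = 0:
  p(x) = -1/3,  q(x) = -x^2 + 4x + 1/3.
Indicial equation: r(r-1) + (-1/3) r + (1/3) = 0 -> roots r_1 = 1, r_2 = 1/3.
Take r = r_1 = 1. Let y(x) = x^r sum_{n>=0} a_n x^n with a_0 = 1.
Substitute y = x^r sum a_n x^n and match x^{r+n}. The recurrence is
  D(n) a_n + 4 a_{n-1} - 1 a_{n-2} = 0,  where D(n) = (r+n)(r+n-1) + (-1/3)(r+n) + (1/3).
  a_n = [-4 a_{n-1} + 1 a_{n-2}] / D(n).
Since the indicial polynomial factors as (r - r_1)(r - r_2), D(n) = (r_1 + n - r_1)(r_1 + n - r_2) = n(n + 2/3).
Evaluating step by step (a_0 = 1):
  n = 1: D(1) = 1(1 + 2/3) = 5/3; numerator = -4(1) = -4; a_1 = (-4)/(5/3) = -12/5
  n = 2: D(2) = 2(2 + 2/3) = 16/3; numerator = -4(-12/5) + 1(1) = 53/5; a_2 = (53/5)/(16/3) = 159/80
  n = 3: D(3) = 3(3 + 2/3) = 11; numerator = -4(159/80) + 1(-12/5) = -207/20; a_3 = (-207/20)/(11) = -207/220

r = 1; a_0 = 1; a_1 = -12/5; a_2 = 159/80; a_3 = -207/220


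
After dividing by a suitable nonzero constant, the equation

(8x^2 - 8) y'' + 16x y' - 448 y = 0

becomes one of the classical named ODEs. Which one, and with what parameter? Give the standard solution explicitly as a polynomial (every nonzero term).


All three coefficients share the factor -8; dividing through by -8 gives  (1 - x^2) y'' - 2x y' + 56 y = 0.
This matches the Legendre equation (1 - x^2) y'' - 2x y' + n(n+1) y = 0 (note the -2x y' term) with n(n+1) = 56, so n = 7; the polynomial solution is P_7(x).
With y = sum_k a_k x^k, matching x^k gives (k+2)(k+1) a_{k+2} = [k(k+1) - n(n+1)] a_k = (k - 7)(k + 8) a_k. The right side vanishes at k = 7, so the series with the parity of 7 terminates at degree 7.
Standard normalization (P_n(1) = 1): leading coefficient (2n)!/(2^n (n!)^2) = 87178291200/(128*25401600) = 429/16, so a_7 = 429/16. Work downward with a_k = (k+1)(k+2) a_{k+2} / ((k - 7)(k + 8)):
  a_5 = (6)(7)(429/16) / ((5 - 7)(5 + 8)) = (9009/8)/(-26) = -693/16
  a_3 = (4)(5)(-693/16) / ((3 - 7)(3 + 8)) = (-3465/4)/(-44) = 315/16
  a_1 = (2)(3)(315/16) / ((1 - 7)(1 + 8)) = (945/8)/(-54) = -35/16
Hence P_7(x) = 429 x^7/16 - 693 x^5/16 + 315 x^3/16 - 35 x/16.

P_7(x); series = 429 x^7/16 - 693 x^5/16 + 315 x^3/16 - 35 x/16


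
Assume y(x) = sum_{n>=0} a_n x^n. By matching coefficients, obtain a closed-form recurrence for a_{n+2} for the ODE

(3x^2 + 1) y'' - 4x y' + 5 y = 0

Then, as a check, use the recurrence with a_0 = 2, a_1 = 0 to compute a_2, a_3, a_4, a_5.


Substitute y = sum_n a_n x^n.
(1 + 3 x^2) y'' contributes (n+2)(n+1) a_{n+2} + 3 n(n-1) a_n at x^n.
-4 x y'(x) contributes -4 n a_n at x^n.
5 y(x) contributes 5 a_n at x^n.
Matching x^n: (n+2)(n+1) a_{n+2} + (3 n(n-1) - 4 n + 5) a_n = 0.
Thus a_{n+2} = (-3 n(n-1) + 4 n - 5) / ((n+1)(n+2)) * a_n.

Check with a_0 = 2, a_1 = 0 (apply the recurrence for n = 0, 1, 2, 3): a_0 = 2, a_1 = 0, a_2 = -5, a_3 = 0, a_4 = 5/4, a_5 = 0.

a_(n+2) = (-3 n(n-1) + 4 n - 5) / ((n+1)(n+2)) * a_n; check: a_0 = 2, a_1 = 0, a_2 = -5, a_3 = 0, a_4 = 5/4, a_5 = 0


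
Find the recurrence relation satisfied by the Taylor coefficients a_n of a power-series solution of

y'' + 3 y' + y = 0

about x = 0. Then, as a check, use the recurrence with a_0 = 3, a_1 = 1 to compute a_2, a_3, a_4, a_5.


Substitute y = sum_n a_n x^n.
y''(x) has coefficient (n+2)(n+1) a_{n+2} at x^n;
3 y'(x) has coefficient 3 (n+1) a_{n+1} at x^n;
y(x) has coefficient 1 a_n at x^n.
Matching x^n: (n+2)(n+1) a_{n+2} + 3 (n+1) a_{n+1} + 1 a_n = 0.
Thus a_{n+2} = [-3 (n+1) a_{n+1} - 1 a_n] / ((n+1)(n+2)).

Check with a_0 = 3, a_1 = 1 (apply the recurrence for n = 0, 1, 2, 3): a_0 = 3, a_1 = 1, a_2 = -3, a_3 = 17/6, a_4 = -15/8, a_5 = 59/60.

a_(n+2) = [-3 (n+1) a_(n+1) - 1 a_n] / ((n+1)(n+2)); check: a_0 = 3, a_1 = 1, a_2 = -3, a_3 = 17/6, a_4 = -15/8, a_5 = 59/60


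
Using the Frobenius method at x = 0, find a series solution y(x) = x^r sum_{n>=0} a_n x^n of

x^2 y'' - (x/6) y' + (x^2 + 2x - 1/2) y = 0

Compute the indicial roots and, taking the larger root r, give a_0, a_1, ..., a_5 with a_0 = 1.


Write in Frobenius form y'' + (p(x)/x) y' + (q(x)/x^2) y = 0:
  p(x) = -1/6,  q(x) = x^2 + 2x - 1/2.
Indicial equation: r(r-1) + (-1/6) r + (-1/2) = 0 -> roots r_1 = 3/2, r_2 = -1/3.
Take r = r_1 = 3/2. Let y(x) = x^r sum_{n>=0} a_n x^n with a_0 = 1.
Substitute y = x^r sum a_n x^n and match x^{r+n}. The recurrence is
  D(n) a_n + 2 a_{n-1} + 1 a_{n-2} = 0,  where D(n) = (r+n)(r+n-1) + (-1/6)(r+n) + (-1/2).
  a_n = [-2 a_{n-1} - 1 a_{n-2}] / D(n).
Since the indicial polynomial factors as (r - r_1)(r - r_2), D(n) = (r_1 + n - r_1)(r_1 + n - r_2) = n(n + 11/6).
Evaluating step by step (a_0 = 1):
  n = 1: D(1) = 1(1 + 11/6) = 17/6; numerator = -2(1) = -2; a_1 = (-2)/(17/6) = -12/17
  n = 2: D(2) = 2(2 + 11/6) = 23/3; numerator = -2(-12/17) - 1(1) = 7/17; a_2 = (7/17)/(23/3) = 21/391
  n = 3: D(3) = 3(3 + 11/6) = 29/2; numerator = -2(21/391) - 1(-12/17) = 234/391; a_3 = (234/391)/(29/2) = 468/11339
  n = 4: D(4) = 4(4 + 11/6) = 70/3; numerator = -2(468/11339) - 1(21/391) = -1545/11339; a_4 = (-1545/11339)/(70/3) = -927/158746
  n = 5: D(5) = 5(5 + 11/6) = 205/6; numerator = -2(-927/158746) - 1(468/11339) = -81/2737; a_5 = (-81/2737)/(205/6) = -486/561085

r = 3/2; a_0 = 1; a_1 = -12/17; a_2 = 21/391; a_3 = 468/11339; a_4 = -927/158746; a_5 = -486/561085


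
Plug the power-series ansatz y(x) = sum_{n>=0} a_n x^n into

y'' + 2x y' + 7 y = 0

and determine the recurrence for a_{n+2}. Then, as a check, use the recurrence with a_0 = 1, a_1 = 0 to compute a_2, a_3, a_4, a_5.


Substitute y = sum_n a_n x^n.
y''(x) has coefficient (n+2)(n+1) a_{n+2} at x^n;
2 x y'(x) has coefficient 2 n a_n at x^n (shift);
7 y(x) has coefficient 7 a_n at x^n.
Matching x^n: (n+2)(n+1) a_{n+2} + (2n + 7) a_n = 0.
Thus a_{n+2} = (-2n - 7) / ((n+1)(n+2)) * a_n.

Check with a_0 = 1, a_1 = 0 (apply the recurrence for n = 0, 1, 2, 3): a_0 = 1, a_1 = 0, a_2 = -7/2, a_3 = 0, a_4 = 77/24, a_5 = 0.

a_(n+2) = (-2n - 7) / ((n+1)(n+2)) * a_n; check: a_0 = 1, a_1 = 0, a_2 = -7/2, a_3 = 0, a_4 = 77/24, a_5 = 0


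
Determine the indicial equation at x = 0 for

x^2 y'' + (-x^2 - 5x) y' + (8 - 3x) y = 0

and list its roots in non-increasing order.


Divide by x^2 to reach normal form y'' + P_1(x) y' + P_2(x) y = 0 with P_1(x) = -1 - 5/x and P_2(x) = -3/x + 8/x^2.
x = 0 is a singular point because the y'-coefficient -1 - 5/x has a pole at x = 0 and the y-coefficient -3/x + 8/x^2 has a pole at x = 0.
It is a regular singular point because x P_1(x) = p(x) = -x - 5 and x^2 P_2(x) = q(x) = 8 - 3x are polynomials, hence analytic at x = 0.
p(0) = -5,  q(0) = 8.
Indicial equation: r(r-1) + p(0) r + q(0) = 0, i.e. r^2 + (p(0) - 1) r + q(0) = 0, i.e. r^2 - 6 r + 8 = 0.
Discriminant: (-6)^2 - 4(8) = 4, so r = (6 ± 2)/2.
Solving: r_1 = 4, r_2 = 2.

indicial: r^2 - 6 r + 8 = 0; roots r_1 = 4, r_2 = 2


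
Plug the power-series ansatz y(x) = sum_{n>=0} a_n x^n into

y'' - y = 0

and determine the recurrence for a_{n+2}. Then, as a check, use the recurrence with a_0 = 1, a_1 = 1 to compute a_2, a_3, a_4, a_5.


Substitute y = sum_n a_n x^n into y'' + (const) y = 0.
y''(x) = sum_{n>=0} (n+2)(n+1) a_{n+2} x^n.
The ODE becomes sum_n [(n+2)(n+1) a_{n+2} - 1 a_n] x^n = 0.
Setting each coefficient to zero gives the recurrence:
  (n+2)(n+1) a_{n+2} - 1 a_n = 0,
  a_{n+2} = 1 / ((n+1)(n+2)) a_n.

Check with a_0 = 1, a_1 = 1 (apply the recurrence for n = 0, 1, 2, 3): a_0 = 1, a_1 = 1, a_2 = 1/2, a_3 = 1/6, a_4 = 1/24, a_5 = 1/120.

a_{n+2} = 1/((n+1)(n+2)) * a_n; check: a_0 = 1, a_1 = 1, a_2 = 1/2, a_3 = 1/6, a_4 = 1/24, a_5 = 1/120


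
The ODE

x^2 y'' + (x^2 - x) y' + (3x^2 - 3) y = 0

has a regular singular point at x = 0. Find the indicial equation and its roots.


Divide by x^2 to reach normal form y'' + P_1(x) y' + P_2(x) y = 0 with P_1(x) = 1 - 1/x and P_2(x) = 3 - 3/x^2.
x = 0 is a singular point because the y'-coefficient 1 - 1/x has a pole at x = 0 and the y-coefficient 3 - 3/x^2 has a pole at x = 0.
It is a regular singular point because x P_1(x) = p(x) = x - 1 and x^2 P_2(x) = q(x) = 3x^2 - 3 are polynomials, hence analytic at x = 0.
p(0) = -1,  q(0) = -3.
Indicial equation: r(r-1) + p(0) r + q(0) = 0, i.e. r^2 + (p(0) - 1) r + q(0) = 0, i.e. r^2 - 2 r - 3 = 0.
Discriminant: (-2)^2 - 4(-3) = 16, so r = (2 ± 4)/2.
Solving: r_1 = 3, r_2 = -1.

indicial: r^2 - 2 r - 3 = 0; roots r_1 = 3, r_2 = -1


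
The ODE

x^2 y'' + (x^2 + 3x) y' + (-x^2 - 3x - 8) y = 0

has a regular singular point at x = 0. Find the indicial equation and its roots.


Divide by x^2 to reach normal form y'' + P_1(x) y' + P_2(x) y = 0 with P_1(x) = 1 + 3/x and P_2(x) = -1 - 3/x - 8/x^2.
x = 0 is a singular point because the y'-coefficient 1 + 3/x has a pole at x = 0 and the y-coefficient -1 - 3/x - 8/x^2 has a pole at x = 0.
It is a regular singular point because x P_1(x) = p(x) = x + 3 and x^2 P_2(x) = q(x) = -x^2 - 3x - 8 are polynomials, hence analytic at x = 0.
p(0) = 3,  q(0) = -8.
Indicial equation: r(r-1) + p(0) r + q(0) = 0, i.e. r^2 + (p(0) - 1) r + q(0) = 0, i.e. r^2 + 2 r - 8 = 0.
Discriminant: (2)^2 - 4(-8) = 36, so r = (-2 ± 6)/2.
Solving: r_1 = 2, r_2 = -4.

indicial: r^2 + 2 r - 8 = 0; roots r_1 = 2, r_2 = -4


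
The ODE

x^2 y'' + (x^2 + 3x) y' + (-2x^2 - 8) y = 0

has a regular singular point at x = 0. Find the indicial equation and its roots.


Divide by x^2 to reach normal form y'' + P_1(x) y' + P_2(x) y = 0 with P_1(x) = 1 + 3/x and P_2(x) = -2 - 8/x^2.
x = 0 is a singular point because the y'-coefficient 1 + 3/x has a pole at x = 0 and the y-coefficient -2 - 8/x^2 has a pole at x = 0.
It is a regular singular point because x P_1(x) = p(x) = x + 3 and x^2 P_2(x) = q(x) = -2x^2 - 8 are polynomials, hence analytic at x = 0.
p(0) = 3,  q(0) = -8.
Indicial equation: r(r-1) + p(0) r + q(0) = 0, i.e. r^2 + (p(0) - 1) r + q(0) = 0, i.e. r^2 + 2 r - 8 = 0.
Discriminant: (2)^2 - 4(-8) = 36, so r = (-2 ± 6)/2.
Solving: r_1 = 2, r_2 = -4.

indicial: r^2 + 2 r - 8 = 0; roots r_1 = 2, r_2 = -4


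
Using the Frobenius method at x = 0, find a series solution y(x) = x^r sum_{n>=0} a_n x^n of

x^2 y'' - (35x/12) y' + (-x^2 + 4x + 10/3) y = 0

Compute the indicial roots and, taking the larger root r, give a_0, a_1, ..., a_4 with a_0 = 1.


Write in Frobenius form y'' + (p(x)/x) y' + (q(x)/x^2) y = 0:
  p(x) = -35/12,  q(x) = -x^2 + 4x + 10/3.
Indicial equation: r(r-1) + (-35/12) r + (10/3) = 0 -> roots r_1 = 8/3, r_2 = 5/4.
Take r = r_1 = 8/3. Let y(x) = x^r sum_{n>=0} a_n x^n with a_0 = 1.
Substitute y = x^r sum a_n x^n and match x^{r+n}. The recurrence is
  D(n) a_n + 4 a_{n-1} - 1 a_{n-2} = 0,  where D(n) = (r+n)(r+n-1) + (-35/12)(r+n) + (10/3).
  a_n = [-4 a_{n-1} + 1 a_{n-2}] / D(n).
Since the indicial polynomial factors as (r - r_1)(r - r_2), D(n) = (r_1 + n - r_1)(r_1 + n - r_2) = n(n + 17/12).
Evaluating step by step (a_0 = 1):
  n = 1: D(1) = 1(1 + 17/12) = 29/12; numerator = -4(1) = -4; a_1 = (-4)/(29/12) = -48/29
  n = 2: D(2) = 2(2 + 17/12) = 41/6; numerator = -4(-48/29) + 1(1) = 221/29; a_2 = (221/29)/(41/6) = 1326/1189
  n = 3: D(3) = 3(3 + 17/12) = 53/4; numerator = -4(1326/1189) + 1(-48/29) = -7272/1189; a_3 = (-7272/1189)/(53/4) = -29088/63017
  n = 4: D(4) = 4(4 + 17/12) = 65/3; numerator = -4(-29088/63017) + 1(1326/1189) = 186630/63017; a_4 = (186630/63017)/(65/3) = 111978/819221

r = 8/3; a_0 = 1; a_1 = -48/29; a_2 = 1326/1189; a_3 = -29088/63017; a_4 = 111978/819221


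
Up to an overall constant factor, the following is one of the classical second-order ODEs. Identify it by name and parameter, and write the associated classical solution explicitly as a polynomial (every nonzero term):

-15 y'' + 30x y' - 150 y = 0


All three coefficients share the factor -15; dividing through by -15 gives  y'' - 2x y' + 10 y = 0.
This matches the Hermite equation y'' - 2x y' + 2n y = 0 with 2n = 10, so n = 5; the polynomial solution is H_5(x).
With y = sum_k a_k x^k, matching x^k gives (k+2)(k+1) a_{k+2} = 2(k - n) a_k = 2(k - 5) a_k. The right side vanishes at k = 5, so the series with the parity of 5 terminates at degree 5.
Standard normalization: leading coefficient of H_n is 2^n, so a_5 = 2^5 = 32. Work downward with a_k = (k+1)(k+2) a_{k+2} / (2(k - n)):
  a_3 = (4)(5)(32) / (2(3 - 5)) = 640/(-4) = -160
  a_1 = (2)(3)(-160) / (2(1 - 5)) = -960/(-8) = 120
Hence H_5(x) = 32 x^5 - 160 x^3 + 120 x.

H_5(x); series = 32 x^5 - 160 x^3 + 120 x


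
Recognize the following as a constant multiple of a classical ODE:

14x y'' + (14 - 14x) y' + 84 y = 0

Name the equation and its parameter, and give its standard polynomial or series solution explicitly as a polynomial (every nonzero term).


All three coefficients share the factor 14; dividing through by 14 gives  x y'' + (1 - x) y' + 6 y = 0.
This matches the Laguerre equation x y'' + (1 - x) y' + n y = 0 with n = 6; the polynomial solution is L_6(x).
With y = sum_k a_k x^k, matching x^k gives (k+1)k a_{k+1} + (k+1) a_{k+1} - k a_k + n a_k = 0, i.e. (k+1)^2 a_{k+1} = (k - n) a_k = (k - 6) a_k. The right side vanishes at k = 6, so the series terminates at degree 6.
Standard normalization L_n(0) = 1 gives a_0 = 1. Work upward with a_{k+1} = (k - 6) a_k / (k+1)^2:
  a_1 = (0 - 6)(1) / 1^2 = -6/1 = -6
  a_2 = (1 - 6)(-6) / 2^2 = 30/4 = 15/2
  a_3 = (2 - 6)(15/2) / 3^2 = -30/9 = -10/3
  a_4 = (3 - 6)(-10/3) / 4^2 = 10/16 = 5/8
  a_5 = (4 - 6)(5/8) / 5^2 = (-5/4)/25 = -1/20
  a_6 = (5 - 6)(-1/20) / 6^2 = (1/20)/36 = 1/720
Hence L_6(x) = x^6/720 - x^5/20 + 5 x^4/8 - 10 x^3/3 + 15 x^2/2 - 6 x + 1.

L_6(x); series = x^6/720 - x^5/20 + 5 x^4/8 - 10 x^3/3 + 15 x^2/2 - 6 x + 1
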